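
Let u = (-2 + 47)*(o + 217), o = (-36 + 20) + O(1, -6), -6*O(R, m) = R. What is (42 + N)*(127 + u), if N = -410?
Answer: -3372536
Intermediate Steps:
O(R, m) = -R/6
o = -97/6 (o = (-36 + 20) - 1/6*1 = -16 - 1/6 = -97/6 ≈ -16.167)
u = 18075/2 (u = (-2 + 47)*(-97/6 + 217) = 45*(1205/6) = 18075/2 ≈ 9037.5)
(42 + N)*(127 + u) = (42 - 410)*(127 + 18075/2) = -368*18329/2 = -3372536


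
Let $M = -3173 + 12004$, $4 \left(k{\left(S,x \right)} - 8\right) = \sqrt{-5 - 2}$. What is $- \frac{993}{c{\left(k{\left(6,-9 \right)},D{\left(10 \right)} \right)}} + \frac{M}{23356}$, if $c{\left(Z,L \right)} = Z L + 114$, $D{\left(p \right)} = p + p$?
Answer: $- \frac{5690205611}{1757562356} + \frac{4965 i \sqrt{7}}{75251} \approx -3.2376 + 0.17456 i$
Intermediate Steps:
$D{\left(p \right)} = 2 p$
$k{\left(S,x \right)} = 8 + \frac{i \sqrt{7}}{4}$ ($k{\left(S,x \right)} = 8 + \frac{\sqrt{-5 - 2}}{4} = 8 + \frac{\sqrt{-7}}{4} = 8 + \frac{i \sqrt{7}}{4}$)
$c{\left(Z,L \right)} = 114 + L Z$ ($c{\left(Z,L \right)} = L Z + 114 = 114 + L Z$)
$M = 8831$
$- \frac{993}{c{\left(k{\left(6,-9 \right)},D{\left(10 \right)} \right)}} + \frac{M}{23356} = - \frac{993}{114 + 2 \cdot 10 \left(8 + \frac{i \sqrt{7}}{4}\right)} + \frac{8831}{23356} = - \frac{993}{114 + 20 \left(8 + \frac{i \sqrt{7}}{4}\right)} + 8831 \cdot \frac{1}{23356} = - \frac{993}{114 + \left(160 + 5 i \sqrt{7}\right)} + \frac{8831}{23356} = - \frac{993}{274 + 5 i \sqrt{7}} + \frac{8831}{23356} = \frac{8831}{23356} - \frac{993}{274 + 5 i \sqrt{7}}$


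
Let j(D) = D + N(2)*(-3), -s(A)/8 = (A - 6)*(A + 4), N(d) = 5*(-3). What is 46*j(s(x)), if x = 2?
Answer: 10902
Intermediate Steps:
N(d) = -15
s(A) = -8*(-6 + A)*(4 + A) (s(A) = -8*(A - 6)*(A + 4) = -8*(-6 + A)*(4 + A))
j(D) = 45 + D (j(D) = D - 15*(-3) = D + 45 = 45 + D)
46*j(s(x)) = 46*(45 + (192 - 8*2² + 16*2)) = 46*(45 + (192 - 8*4 + 32)) = 46*(45 + (192 - 32 + 32)) = 46*(45 + 192) = 46*237 = 10902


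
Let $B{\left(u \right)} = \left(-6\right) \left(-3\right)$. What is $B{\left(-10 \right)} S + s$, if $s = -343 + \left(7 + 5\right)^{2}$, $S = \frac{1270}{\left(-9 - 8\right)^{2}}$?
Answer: $- \frac{34651}{289} \approx -119.9$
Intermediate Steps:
$B{\left(u \right)} = 18$
$S = \frac{1270}{289}$ ($S = \frac{1270}{\left(-17\right)^{2}} = \frac{1270}{289} \approx 4.3945$)
$s = -199$ ($s = -343 + 12^{2} = -343 + 144 = -199$)
$B{\left(-10 \right)} S + s = 18 \cdot \frac{1270}{289} - 199 = \frac{22860}{289} - 199 = - \frac{34651}{289}$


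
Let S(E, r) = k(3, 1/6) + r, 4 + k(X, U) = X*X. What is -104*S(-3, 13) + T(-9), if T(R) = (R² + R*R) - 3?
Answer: -1713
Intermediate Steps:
T(R) = -3 + 2*R² (T(R) = (R² + R²) - 3 = 2*R² - 3 = -3 + 2*R²)
k(X, U) = -4 + X² (k(X, U) = -4 + X*X = -4 + X²)
S(E, r) = 5 + r (S(E, r) = (-4 + 3²) + r = (-4 + 9) + r = 5 + r)
-104*S(-3, 13) + T(-9) = -104*(5 + 13) + (-3 + 2*(-9)²) = -104*18 + (-3 + 2*81) = -1872 + (-3 + 162) = -1872 + 159 = -1713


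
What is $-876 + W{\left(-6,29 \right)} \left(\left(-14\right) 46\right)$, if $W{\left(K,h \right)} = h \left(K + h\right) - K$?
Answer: $-434288$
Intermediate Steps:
$W{\left(K,h \right)} = - K + h \left(K + h\right)$
$-876 + W{\left(-6,29 \right)} \left(\left(-14\right) 46\right) = -876 + \left(29^{2} - -6 - 174\right) \left(\left(-14\right) 46\right) = -876 + \left(841 + 6 - 174\right) \left(-644\right) = -876 + 673 \left(-644\right) = -876 - 433412 = -434288$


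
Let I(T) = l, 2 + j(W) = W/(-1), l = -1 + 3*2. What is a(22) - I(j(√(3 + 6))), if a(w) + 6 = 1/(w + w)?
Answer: -483/44 ≈ -10.977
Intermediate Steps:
l = 5 (l = -1 + 6 = 5)
a(w) = -6 + 1/(2*w) (a(w) = -6 + 1/(w + w) = -6 + 1/(2*w))
j(W) = -2 - W (j(W) = -2 + W/(-1) = -2 + W*(-1) = -2 - W)
I(T) = 5
a(22) - I(j(√(3 + 6))) = (-6 + (½)/22) - 1*5 = (-6 + (½)*(1/22)) - 5 = (-6 + 1/44) - 5 = -263/44 - 5 = -483/44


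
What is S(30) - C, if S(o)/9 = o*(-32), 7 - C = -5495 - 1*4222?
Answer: -18364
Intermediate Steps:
C = 9724 (C = 7 - (-5495 - 1*4222) = 7 - (-5495 - 4222) = 7 - 1*(-9717) = 7 + 9717 = 9724)
S(o) = -288*o (S(o) = 9*(o*(-32)) = 9*(-32*o) = -288*o)
S(30) - C = -288*30 - 1*9724 = -8640 - 9724 = -18364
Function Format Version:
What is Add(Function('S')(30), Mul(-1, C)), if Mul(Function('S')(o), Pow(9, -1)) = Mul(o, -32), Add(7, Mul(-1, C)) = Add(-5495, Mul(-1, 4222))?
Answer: -18364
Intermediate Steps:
C = 9724 (C = Add(7, Mul(-1, Add(-5495, Mul(-1, 4222)))) = Add(7, Mul(-1, Add(-5495, -4222))) = Add(7, Mul(-1, -9717)) = Add(7, 9717) = 9724)
Function('S')(o) = Mul(-288, o) (Function('S')(o) = Mul(9, Mul(o, -32)) = Mul(9, Mul(-32, o)) = Mul(-288, o))
Add(Function('S')(30), Mul(-1, C)) = Add(Mul(-288, 30), Mul(-1, 9724)) = Add(-8640, -9724) = -18364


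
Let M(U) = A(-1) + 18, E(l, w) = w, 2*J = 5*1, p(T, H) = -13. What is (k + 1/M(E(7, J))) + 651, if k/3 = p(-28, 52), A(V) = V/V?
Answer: 11629/19 ≈ 612.05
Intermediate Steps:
J = 5/2 (J = (5*1)/2 = (½)*5 = 5/2 ≈ 2.5000)
A(V) = 1
M(U) = 19 (M(U) = 1 + 18 = 19)
k = -39 (k = 3*(-13) = -39)
(k + 1/M(E(7, J))) + 651 = (-39 + 1/19) + 651 = -740/19 + 651 = 11629/19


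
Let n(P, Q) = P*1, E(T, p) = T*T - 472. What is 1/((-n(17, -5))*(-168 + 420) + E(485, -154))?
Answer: 1/230469 ≈ 4.3390e-6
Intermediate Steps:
E(T, p) = -472 + T**2 (E(T, p) = T**2 - 472 = -472 + T**2)
n(P, Q) = P
1/((-n(17, -5))*(-168 + 420) + E(485, -154)) = 1/((-1*17)*(-168 + 420) + (-472 + 485**2)) = 1/(-17*252 + (-472 + 235225)) = 1/(-4284 + 234753) = 1/230469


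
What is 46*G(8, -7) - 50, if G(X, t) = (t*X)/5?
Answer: -2826/5 ≈ -565.20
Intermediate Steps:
G(X, t) = X*t/5 (G(X, t) = (X*t)*(1/5) = X*t/5)
46*G(8, -7) - 50 = 46*((1/5)*8*(-7)) - 50 = 46*(-56/5) - 50 = -2576/5 - 50 = -2826/5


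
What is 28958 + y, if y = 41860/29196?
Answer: 211374907/7299 ≈ 28959.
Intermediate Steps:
y = 10465/7299 (y = 41860*(1/29196) = 10465/7299 ≈ 1.4338)
28958 + y = 28958 + 10465/7299 = 211374907/7299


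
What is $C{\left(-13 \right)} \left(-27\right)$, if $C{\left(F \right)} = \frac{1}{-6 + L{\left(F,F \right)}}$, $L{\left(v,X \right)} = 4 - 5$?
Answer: $\frac{27}{7} \approx 3.8571$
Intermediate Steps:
$L{\left(v,X \right)} = -1$
$C{\left(F \right)} = - \frac{1}{7}$ ($C{\left(F \right)} = \frac{1}{-6 - 1} = \frac{1}{-7} = - \frac{1}{7}$)
$C{\left(-13 \right)} \left(-27\right) = \left(- \frac{1}{7}\right) \left(-27\right) = \frac{27}{7}$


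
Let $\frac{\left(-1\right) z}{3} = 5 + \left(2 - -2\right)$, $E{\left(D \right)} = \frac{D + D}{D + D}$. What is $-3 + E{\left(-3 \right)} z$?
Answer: $-30$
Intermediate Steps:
$E{\left(D \right)} = 1$ ($E{\left(D \right)} = \frac{2 D}{2 D} = 2 D \frac{1}{2 D} = 1$)
$z = -27$ ($z = - 3 \left(5 + \left(2 - -2\right)\right) = - 3 \left(5 + \left(2 + 2\right)\right) = - 3 \left(5 + 4\right) = \left(-3\right) 9 = -27$)
$-3 + E{\left(-3 \right)} z = -3 + 1 \left(-27\right) = -3 - 27 = -30$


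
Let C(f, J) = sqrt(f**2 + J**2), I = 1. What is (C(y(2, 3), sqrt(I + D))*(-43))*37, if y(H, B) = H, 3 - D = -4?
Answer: -3182*sqrt(3) ≈ -5511.4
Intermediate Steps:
D = 7 (D = 3 - 1*(-4) = 3 + 4 = 7)
C(f, J) = sqrt(J**2 + f**2)
(C(y(2, 3), sqrt(I + D))*(-43))*37 = (sqrt((sqrt(1 + 7))**2 + 2**2)*(-43))*37 = (sqrt((sqrt(8))**2 + 4)*(-43))*37 = (sqrt((2*sqrt(2))**2 + 4)*(-43))*37 = (sqrt(8 + 4)*(-43))*37 = (sqrt(12)*(-43))*37 = ((2*sqrt(3))*(-43))*37 = -86*sqrt(3)*37 = -3182*sqrt(3)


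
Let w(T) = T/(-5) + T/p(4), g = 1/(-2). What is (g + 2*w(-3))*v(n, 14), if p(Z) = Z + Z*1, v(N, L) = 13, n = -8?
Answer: -13/20 ≈ -0.65000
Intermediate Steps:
g = -1/2 ≈ -0.50000
p(Z) = 2*Z (p(Z) = Z + Z = 2*Z)
w(T) = -3*T/40 (w(T) = T/(-5) + T/((2*4)) = T*(-1/5) + T/8 = -T/5 + T*(1/8) = -T/5 + T/8 = -3*T/40)
(g + 2*w(-3))*v(n, 14) = (-1/2 + 2*(-3/40*(-3)))*13 = (-1/2 + 2*(9/40))*13 = (-1/2 + 9/20)*13 = -1/20*13 = -13/20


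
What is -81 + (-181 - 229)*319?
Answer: -130871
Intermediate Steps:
-81 + (-181 - 229)*319 = -81 - 410*319 = -81 - 130790 = -130871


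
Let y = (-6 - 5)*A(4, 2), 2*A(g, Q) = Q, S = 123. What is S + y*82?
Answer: -779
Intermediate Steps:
A(g, Q) = Q/2
y = -11 (y = (-6 - 5)*((½)*2) = -11*1 = -11)
S + y*82 = 123 - 11*82 = 123 - 902 = -779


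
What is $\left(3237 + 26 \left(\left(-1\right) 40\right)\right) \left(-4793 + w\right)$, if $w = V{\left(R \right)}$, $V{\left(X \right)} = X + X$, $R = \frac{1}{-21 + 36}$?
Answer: $- \frac{157948921}{15} \approx -1.053 \cdot 10^{7}$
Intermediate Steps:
$R = \frac{1}{15} \approx 0.066667$
$V{\left(X \right)} = 2 X$
$w = \frac{2}{15}$ ($w = 2 \cdot \frac{1}{15} = \frac{2}{15} \approx 0.13333$)
$\left(3237 + 26 \left(\left(-1\right) 40\right)\right) \left(-4793 + w\right) = \left(3237 + 26 \left(\left(-1\right) 40\right)\right) \left(-4793 + \frac{2}{15}\right) = \left(3237 + 26 \left(-40\right)\right) \left(- \frac{71893}{15}\right) = \left(3237 - 1040\right) \left(- \frac{71893}{15}\right) = 2197 \left(- \frac{71893}{15}\right) = - \frac{157948921}{15}$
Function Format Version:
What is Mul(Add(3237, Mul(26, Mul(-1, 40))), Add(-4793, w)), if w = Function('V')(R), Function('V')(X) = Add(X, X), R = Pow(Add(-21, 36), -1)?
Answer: Rational(-157948921, 15) ≈ -1.0530e+7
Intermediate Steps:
R = Rational(1, 15) (R = Pow(15, -1) = Rational(1, 15) ≈ 0.066667)
Function('V')(X) = Mul(2, X)
w = Rational(2, 15) (w = Mul(2, Rational(1, 15)) = Rational(2, 15) ≈ 0.13333)
Mul(Add(3237, Mul(26, Mul(-1, 40))), Add(-4793, w)) = Mul(Add(3237, Mul(26, Mul(-1, 40))), Add(-4793, Rational(2, 15))) = Mul(Add(3237, Mul(26, -40)), Rational(-71893, 15)) = Mul(Add(3237, -1040), Rational(-71893, 15)) = Mul(2197, Rational(-71893, 15)) = Rational(-157948921, 15)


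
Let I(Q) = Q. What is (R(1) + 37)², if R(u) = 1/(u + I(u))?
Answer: 5625/4 ≈ 1406.3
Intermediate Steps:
R(u) = 1/(2*u) (R(u) = 1/(u + u) = 1/(2*u))
(R(1) + 37)² = ((½)/1 + 37)² = ((½)*1 + 37)² = (½ + 37)² = (75/2)² = 5625/4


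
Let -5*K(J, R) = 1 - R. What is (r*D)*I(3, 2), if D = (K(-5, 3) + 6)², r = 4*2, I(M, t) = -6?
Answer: -49152/25 ≈ -1966.1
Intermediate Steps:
r = 8
K(J, R) = -⅕ + R/5 (K(J, R) = -(1 - R)/5 = -⅕ + R/5)
D = 1024/25 (D = ((-⅕ + (⅕)*3) + 6)² = ((-⅕ + ⅗) + 6)² = (⅖ + 6)² = (32/5)² = 1024/25 ≈ 40.960)
(r*D)*I(3, 2) = (8*(1024/25))*(-6) = (8192/25)*(-6) = -49152/25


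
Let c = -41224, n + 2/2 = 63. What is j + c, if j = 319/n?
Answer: -2555569/62 ≈ -41219.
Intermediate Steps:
n = 62 (n = -1 + 63 = 62)
j = 319/62 ≈ 5.1452
j + c = 319/62 - 41224 = -2555569/62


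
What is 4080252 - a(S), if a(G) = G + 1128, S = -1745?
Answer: 4080869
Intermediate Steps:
a(G) = 1128 + G
4080252 - a(S) = 4080252 - (1128 - 1745) = 4080252 - 1*(-617) = 4080252 + 617 = 4080869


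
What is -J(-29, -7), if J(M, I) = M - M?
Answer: 0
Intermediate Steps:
J(M, I) = 0
-J(-29, -7) = -1*0 = 0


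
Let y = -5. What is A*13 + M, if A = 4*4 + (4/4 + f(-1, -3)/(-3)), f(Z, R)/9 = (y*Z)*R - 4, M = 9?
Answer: 971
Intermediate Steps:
f(Z, R) = -36 - 45*R*Z (f(Z, R) = 9*((-5*Z)*R - 4) = 9*(-5*R*Z - 4) = 9*(-4 - 5*R*Z) = -36 - 45*R*Z)
A = 74 (A = 4*4 + (4/4 + (-36 - 45*(-3)*(-1))/(-3)) = 16 + (4*(¼) + (-36 - 135)*(-⅓)) = 16 + (1 - 171*(-⅓)) = 16 + (1 + 57) = 16 + 58 = 74)
A*13 + M = 74*13 + 9 = 962 + 9 = 971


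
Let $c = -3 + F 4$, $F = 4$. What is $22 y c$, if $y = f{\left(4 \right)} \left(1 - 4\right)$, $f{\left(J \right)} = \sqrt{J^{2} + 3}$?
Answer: $- 858 \sqrt{19} \approx -3739.9$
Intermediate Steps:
$f{\left(J \right)} = \sqrt{3 + J^{2}}$
$c = 13$ ($c = -3 + 4 \cdot 4 = -3 + 16 = 13$)
$y = - 3 \sqrt{19}$ ($y = \sqrt{3 + 4^{2}} \left(1 - 4\right) = \sqrt{3 + 16} \left(-3\right) = \sqrt{19} \left(-3\right) = - 3 \sqrt{19} \approx -13.077$)
$22 y c = 22 \left(- 3 \sqrt{19}\right) 13 = - 66 \sqrt{19} \cdot 13 = - 858 \sqrt{19}$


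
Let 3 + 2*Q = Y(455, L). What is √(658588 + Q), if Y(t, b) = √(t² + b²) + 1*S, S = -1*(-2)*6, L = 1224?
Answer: √(2634370 + 2*√1705201)/2 ≈ 811.94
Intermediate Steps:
S = 12 (S = 2*6 = 12)
Y(t, b) = 12 + √(b² + t²) (Y(t, b) = √(t² + b²) + 1*12 = √(b² + t²) + 12 = 12 + √(b² + t²))
Q = 9/2 + √1705201/2 (Q = -3/2 + (12 + √(1224² + 455²))/2 = -3/2 + (12 + √(1498176 + 207025))/2 = -3/2 + (12 + √1705201)/2 = -3/2 + (6 + √1705201/2) = 9/2 + √1705201/2 ≈ 657.42)
√(658588 + Q) = √(658588 + (9/2 + √1705201/2)) = √(1317185/2 + √1705201/2)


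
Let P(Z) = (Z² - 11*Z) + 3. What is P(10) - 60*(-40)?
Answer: 2393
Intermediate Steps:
P(Z) = 3 + Z² - 11*Z
P(10) - 60*(-40) = (3 + 10² - 11*10) - 60*(-40) = (3 + 100 - 110) + 2400 = -7 + 2400 = 2393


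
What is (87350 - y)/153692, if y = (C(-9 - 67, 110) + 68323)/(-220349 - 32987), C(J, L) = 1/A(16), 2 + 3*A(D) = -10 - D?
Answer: 619611101841/1090200062336 ≈ 0.56835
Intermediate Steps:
A(D) = -4 - D/3 (A(D) = -2/3 + (-10 - D)/3 = -2/3 + (-10/3 - D/3) = -4 - D/3)
C(J, L) = -3/28 (C(J, L) = 1/(-4 - 1/3*16) = 1/(-4 - 16/3) = 1/(-28/3) = -3/28)
y = -1913041/7093408 (y = (-3/28 + 68323)/(-220349 - 32987) = (1913041/28)/(-253336) = (1913041/28)*(-1/253336) = -1913041/7093408 ≈ -0.26969)
(87350 - y)/153692 = (87350 - 1*(-1913041/7093408))/153692 = (87350 + 1913041/7093408)*(1/153692) = (619611101841/7093408)*(1/153692) = 619611101841/1090200062336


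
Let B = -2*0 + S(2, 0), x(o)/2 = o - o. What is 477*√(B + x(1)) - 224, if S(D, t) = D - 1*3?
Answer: -224 + 477*I ≈ -224.0 + 477.0*I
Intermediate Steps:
x(o) = 0 (x(o) = 2*(o - o) = 2*0 = 0)
S(D, t) = -3 + D (S(D, t) = D - 3 = -3 + D)
B = -1 (B = -2*0 + (-3 + 2) = 0 - 1 = -1)
477*√(B + x(1)) - 224 = 477*√(-1 + 0) - 224 = 477*√(-1) - 224 = 477*I - 224 = -224 + 477*I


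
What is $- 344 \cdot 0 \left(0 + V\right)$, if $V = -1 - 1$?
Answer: $0$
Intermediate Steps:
$V = -2$ ($V = -1 - 1 = -2$)
$- 344 \cdot 0 \left(0 + V\right) = - 344 \cdot 0 \left(0 - 2\right) = - 344 \cdot 0 \left(-2\right) = \left(-344\right) 0 = 0$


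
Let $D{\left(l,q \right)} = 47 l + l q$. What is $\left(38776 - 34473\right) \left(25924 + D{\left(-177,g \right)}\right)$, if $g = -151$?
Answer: $190760596$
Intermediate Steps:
$\left(38776 - 34473\right) \left(25924 + D{\left(-177,g \right)}\right) = \left(38776 - 34473\right) \left(25924 - 177 \left(47 - 151\right)\right) = 4303 \left(25924 - -18408\right) = 4303 \left(25924 + 18408\right) = 4303 \cdot 44332 = 190760596$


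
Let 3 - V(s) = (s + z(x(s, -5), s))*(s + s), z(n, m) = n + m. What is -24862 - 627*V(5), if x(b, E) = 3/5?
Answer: 39719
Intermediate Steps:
x(b, E) = ⅗ (x(b, E) = 3*(⅕) = ⅗)
z(n, m) = m + n
V(s) = 3 - 2*s*(⅗ + 2*s) (V(s) = 3 - (s + (s + ⅗))*(s + s) = 3 - (s + (⅗ + s))*2*s = 3 - (⅗ + 2*s)*2*s = 3 - 2*s*(⅗ + 2*s))
-24862 - 627*V(5) = -24862 - 627*(3 - 4*5² - 6/5*5) = -24862 - 627*(3 - 4*25 - 6) = -24862 - 627*(3 - 100 - 6) = -24862 - 627*(-103) = -24862 + 64581 = 39719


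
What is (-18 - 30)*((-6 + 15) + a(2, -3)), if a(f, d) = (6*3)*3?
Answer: -3024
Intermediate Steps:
a(f, d) = 54 (a(f, d) = 18*3 = 54)
(-18 - 30)*((-6 + 15) + a(2, -3)) = (-18 - 30)*((-6 + 15) + 54) = -48*(9 + 54) = -48*63 = -3024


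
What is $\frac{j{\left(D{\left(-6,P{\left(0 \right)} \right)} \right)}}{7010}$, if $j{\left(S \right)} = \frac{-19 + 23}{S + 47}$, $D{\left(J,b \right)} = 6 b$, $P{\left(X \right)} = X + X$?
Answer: $\frac{2}{164735} \approx 1.2141 \cdot 10^{-5}$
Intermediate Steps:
$P{\left(X \right)} = 2 X$
$j{\left(S \right)} = \frac{4}{47 + S}$
$\frac{j{\left(D{\left(-6,P{\left(0 \right)} \right)} \right)}}{7010} = \frac{4 \frac{1}{47 + 6 \cdot 2 \cdot 0}}{7010} = \frac{4}{47 + 6 \cdot 0} \cdot \frac{1}{7010} = \frac{4}{47 + 0} \cdot \frac{1}{7010} = \frac{4}{47} \cdot \frac{1}{7010} = \frac{2}{164735}$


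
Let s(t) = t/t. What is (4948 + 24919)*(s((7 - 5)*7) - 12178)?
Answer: -363690459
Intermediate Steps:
s(t) = 1
(4948 + 24919)*(s((7 - 5)*7) - 12178) = (4948 + 24919)*(1 - 12178) = 29867*(-12177) = -363690459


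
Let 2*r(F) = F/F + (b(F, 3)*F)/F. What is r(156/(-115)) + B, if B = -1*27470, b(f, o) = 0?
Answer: -54939/2 ≈ -27470.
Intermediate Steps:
B = -27470
r(F) = ½ (r(F) = (F/F + (0*F)/F)/2 = (1 + 0/F)/2 = (1 + 0)/2 = (½)*1 = ½)
r(156/(-115)) + B = ½ - 27470 = -54939/2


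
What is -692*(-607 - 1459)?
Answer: 1429672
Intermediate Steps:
-692*(-607 - 1459) = -692*(-2066) = 1429672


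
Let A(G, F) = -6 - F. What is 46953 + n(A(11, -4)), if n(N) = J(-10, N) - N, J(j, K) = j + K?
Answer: 46943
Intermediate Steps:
J(j, K) = K + j
n(N) = -10 (n(N) = (N - 10) - N = (-10 + N) - N = -10)
46953 + n(A(11, -4)) = 46953 - 10 = 46943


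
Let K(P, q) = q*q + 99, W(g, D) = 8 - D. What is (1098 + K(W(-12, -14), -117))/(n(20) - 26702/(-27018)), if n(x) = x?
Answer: 2545506/3589 ≈ 709.25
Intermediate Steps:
K(P, q) = 99 + q**2 (K(P, q) = q**2 + 99 = 99 + q**2)
(1098 + K(W(-12, -14), -117))/(n(20) - 26702/(-27018)) = (1098 + (99 + (-117)**2))/(20 - 26702/(-27018)) = (1098 + (99 + 13689))/(20 - 26702*(-1/27018)) = (1098 + 13788)/(20 + 169/171) = 14886/(3589/171) = 14886*(171/3589) = 2545506/3589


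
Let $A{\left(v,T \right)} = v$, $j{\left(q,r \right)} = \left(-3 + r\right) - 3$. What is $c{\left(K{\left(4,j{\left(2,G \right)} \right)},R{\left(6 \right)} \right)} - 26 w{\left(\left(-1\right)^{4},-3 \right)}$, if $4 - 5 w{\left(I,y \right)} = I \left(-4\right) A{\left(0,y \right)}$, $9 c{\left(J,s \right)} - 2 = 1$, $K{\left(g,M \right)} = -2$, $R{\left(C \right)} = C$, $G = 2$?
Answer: $- \frac{307}{15} \approx -20.467$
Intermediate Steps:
$j{\left(q,r \right)} = -6 + r$
$c{\left(J,s \right)} = \frac{1}{3}$ ($c{\left(J,s \right)} = \frac{2}{9} + \frac{1}{9} \cdot 1 = \frac{2}{9} + \frac{1}{9} = \frac{1}{3}$)
$w{\left(I,y \right)} = \frac{4}{5}$ ($w{\left(I,y \right)} = \frac{4}{5} - \frac{I \left(-4\right) 0}{5} = \frac{4}{5} - \frac{- 4 I 0}{5} = \frac{4}{5} - 0 = \frac{4}{5} + 0 = \frac{4}{5}$)
$c{\left(K{\left(4,j{\left(2,G \right)} \right)},R{\left(6 \right)} \right)} - 26 w{\left(\left(-1\right)^{4},-3 \right)} = \frac{1}{3} - \frac{104}{5} = - \frac{307}{15}$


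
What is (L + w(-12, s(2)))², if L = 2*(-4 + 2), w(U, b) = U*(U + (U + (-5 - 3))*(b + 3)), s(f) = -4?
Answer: 10000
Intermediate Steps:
w(U, b) = U*(U + (-8 + U)*(3 + b)) (w(U, b) = U*(U + (U - 8)*(3 + b)) = U*(U + (-8 + U)*(3 + b)))
L = -4 (L = 2*(-2) = -4)
(L + w(-12, s(2)))² = (-4 - 12*(-24 - 8*(-4) + 4*(-12) - 12*(-4)))² = (-4 - 12*(-24 + 32 - 48 + 48))² = (-4 - 12*8)² = (-4 - 96)² = (-100)² = 10000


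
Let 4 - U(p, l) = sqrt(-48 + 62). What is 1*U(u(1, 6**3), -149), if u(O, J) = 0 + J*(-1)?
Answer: 4 - sqrt(14) ≈ 0.25834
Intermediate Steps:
u(O, J) = -J (u(O, J) = 0 - J = -J)
U(p, l) = 4 - sqrt(14) (U(p, l) = 4 - sqrt(-48 + 62) = 4 - sqrt(14))
1*U(u(1, 6**3), -149) = 1*(4 - sqrt(14)) = 4 - sqrt(14)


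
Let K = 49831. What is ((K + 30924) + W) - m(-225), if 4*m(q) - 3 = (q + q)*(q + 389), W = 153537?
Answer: 1010965/4 ≈ 2.5274e+5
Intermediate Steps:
m(q) = 3/4 + q*(389 + q)/2 (m(q) = 3/4 + ((q + q)*(q + 389))/4 = 3/4 + ((2*q)*(389 + q))/4 = 3/4 + (2*q*(389 + q))/4 = 3/4 + q*(389 + q)/2)
((K + 30924) + W) - m(-225) = ((49831 + 30924) + 153537) - (3/4 + (1/2)*(-225)**2 + (389/2)*(-225)) = (80755 + 153537) - (3/4 + (1/2)*50625 - 87525/2) = 234292 - (3/4 + 50625/2 - 87525/2) = 234292 - 1*(-73797/4) = 234292 + 73797/4 = 1010965/4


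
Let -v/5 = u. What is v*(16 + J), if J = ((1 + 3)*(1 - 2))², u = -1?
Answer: 160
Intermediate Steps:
J = 16 (J = (4*(-1))² = (-4)² = 16)
v = 5 (v = -5*(-1) = 5)
v*(16 + J) = 5*(16 + 16) = 5*32 = 160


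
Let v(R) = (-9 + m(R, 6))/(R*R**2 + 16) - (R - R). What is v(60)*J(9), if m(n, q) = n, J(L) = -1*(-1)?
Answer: 51/216016 ≈ 0.00023609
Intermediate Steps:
J(L) = 1
v(R) = (-9 + R)/(16 + R**3) (v(R) = (-9 + R)/(R*R**2 + 16) - (R - R) = (-9 + R)/(R**3 + 16) - 1*0 = (-9 + R)/(16 + R**3) + 0 = (-9 + R)/(16 + R**3))
v(60)*J(9) = ((-9 + 60)/(16 + 60**3))*1 = (51/(16 + 216000))*1 = (51/216016)*1 = 51/216016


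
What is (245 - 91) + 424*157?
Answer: 66722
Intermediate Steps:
(245 - 91) + 424*157 = 154 + 66568 = 66722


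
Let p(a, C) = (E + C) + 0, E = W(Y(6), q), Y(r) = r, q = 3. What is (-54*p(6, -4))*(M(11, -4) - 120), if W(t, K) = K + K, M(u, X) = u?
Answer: 11772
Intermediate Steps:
W(t, K) = 2*K
E = 6 (E = 2*3 = 6)
p(a, C) = 6 + C (p(a, C) = (6 + C) + 0 = 6 + C)
(-54*p(6, -4))*(M(11, -4) - 120) = (-54*(6 - 4))*(11 - 120) = -54*2*(-109) = -108*(-109) = 11772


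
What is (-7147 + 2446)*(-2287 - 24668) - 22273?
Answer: 126693182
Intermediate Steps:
(-7147 + 2446)*(-2287 - 24668) - 22273 = -4701*(-26955) - 22273 = 126715455 - 22273 = 126693182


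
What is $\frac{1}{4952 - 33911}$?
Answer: $- \frac{1}{28959} \approx -3.4532 \cdot 10^{-5}$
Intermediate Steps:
$\frac{1}{4952 - 33911} = \frac{1}{-28959} = - \frac{1}{28959}$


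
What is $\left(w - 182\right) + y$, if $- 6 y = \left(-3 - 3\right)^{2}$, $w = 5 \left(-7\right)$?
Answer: $-223$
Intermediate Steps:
$w = -35$
$y = -6$ ($y = - \frac{\left(-3 - 3\right)^{2}}{6} = - \frac{\left(-6\right)^{2}}{6} = \left(- \frac{1}{6}\right) 36 = -6$)
$\left(w - 182\right) + y = \left(-35 - 182\right) - 6 = -217 - 6 = -223$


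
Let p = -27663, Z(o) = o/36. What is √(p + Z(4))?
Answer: I*√248966/3 ≈ 166.32*I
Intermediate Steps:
Z(o) = o/36 (Z(o) = o*(1/36) = o/36)
√(p + Z(4)) = √(-27663 + (1/36)*4) = √(-27663 + ⅑) = √(-248966/9) = I*√248966/3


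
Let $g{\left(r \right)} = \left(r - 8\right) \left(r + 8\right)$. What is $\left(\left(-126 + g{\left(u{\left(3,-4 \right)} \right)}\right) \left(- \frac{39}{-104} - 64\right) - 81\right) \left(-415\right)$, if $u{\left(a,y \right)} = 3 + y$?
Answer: $- \frac{39654495}{8} \approx -4.9568 \cdot 10^{6}$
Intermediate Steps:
$g{\left(r \right)} = \left(-8 + r\right) \left(8 + r\right)$
$\left(\left(-126 + g{\left(u{\left(3,-4 \right)} \right)}\right) \left(- \frac{39}{-104} - 64\right) - 81\right) \left(-415\right) = \left(\left(-126 - \left(64 - \left(3 - 4\right)^{2}\right)\right) \left(- \frac{39}{-104} - 64\right) - 81\right) \left(-415\right) = \left(\left(-126 - \left(64 - \left(-1\right)^{2}\right)\right) \left(\left(-39\right) \left(- \frac{1}{104}\right) + \left(-123 + 59\right)\right) - 81\right) \left(-415\right) = \left(\left(-126 + \left(-64 + 1\right)\right) \left(\frac{3}{8} - 64\right) - 81\right) \left(-415\right) = \left(\left(-126 - 63\right) \left(- \frac{509}{8}\right) - 81\right) \left(-415\right) = \left(\left(-189\right) \left(- \frac{509}{8}\right) - 81\right) \left(-415\right) = \left(\frac{96201}{8} - 81\right) \left(-415\right) = \frac{95553}{8} \left(-415\right) = - \frac{39654495}{8}$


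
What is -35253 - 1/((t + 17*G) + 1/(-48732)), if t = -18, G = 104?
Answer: -3006411106479/85280999 ≈ -35253.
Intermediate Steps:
-35253 - 1/((t + 17*G) + 1/(-48732)) = -35253 - 1/((-18 + 17*104) + 1/(-48732)) = -35253 - 1/((-18 + 1768) - 1/48732) = -35253 - 1/(1750 - 1/48732) = -35253 - 1/85280999/48732 = -35253 - 1*48732/85280999 = -35253 - 48732/85280999 = -3006411106479/85280999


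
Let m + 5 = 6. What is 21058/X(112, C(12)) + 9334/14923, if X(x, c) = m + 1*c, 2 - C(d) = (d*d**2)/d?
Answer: -312932440/2104143 ≈ -148.72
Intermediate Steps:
m = 1 (m = -5 + 6 = 1)
C(d) = 2 - d**2 (C(d) = 2 - d*d**2/d = 2 - d**3/d = 2 - d**2)
X(x, c) = 1 + c (X(x, c) = 1 + 1*c = 1 + c)
21058/X(112, C(12)) + 9334/14923 = 21058/(1 + (2 - 1*12**2)) + 9334/14923 = 21058/(1 + (2 - 1*144)) + 9334*(1/14923) = 21058/(1 + (2 - 144)) + 9334/14923 = 21058/(1 - 142) + 9334/14923 = 21058/(-141) + 9334/14923 = 21058*(-1/141) + 9334/14923 = -21058/141 + 9334/14923 = -312932440/2104143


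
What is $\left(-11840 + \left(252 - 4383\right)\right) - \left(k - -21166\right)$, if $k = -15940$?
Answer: $-21197$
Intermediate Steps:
$\left(-11840 + \left(252 - 4383\right)\right) - \left(k - -21166\right) = \left(-11840 + \left(252 - 4383\right)\right) - \left(-15940 - -21166\right) = \left(-11840 - 4131\right) - \left(-15940 + 21166\right) = -15971 - 5226 = -21197$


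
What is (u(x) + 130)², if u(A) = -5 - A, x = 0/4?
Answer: 15625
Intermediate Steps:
x = 0 (x = 0*(¼) = 0)
(u(x) + 130)² = ((-5 - 1*0) + 130)² = ((-5 + 0) + 130)² = (-5 + 130)² = 125² = 15625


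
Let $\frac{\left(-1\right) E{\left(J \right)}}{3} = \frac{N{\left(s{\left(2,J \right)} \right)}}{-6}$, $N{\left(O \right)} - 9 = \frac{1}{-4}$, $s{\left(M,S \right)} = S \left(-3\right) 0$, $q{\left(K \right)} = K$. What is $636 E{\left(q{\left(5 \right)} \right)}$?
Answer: $\frac{5565}{2} \approx 2782.5$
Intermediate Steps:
$s{\left(M,S \right)} = 0$ ($s{\left(M,S \right)} = - 3 S 0 = 0$)
$N{\left(O \right)} = \frac{35}{4}$ ($N{\left(O \right)} = 9 + \frac{1}{-4} = 9 - \frac{1}{4} = \frac{35}{4}$)
$E{\left(J \right)} = \frac{35}{8}$ ($E{\left(J \right)} = - 3 \frac{35}{4 \left(-6\right)} = - 3 \cdot \frac{35}{4} \left(- \frac{1}{6}\right) = \left(-3\right) \left(- \frac{35}{24}\right) = \frac{35}{8}$)
$636 E{\left(q{\left(5 \right)} \right)} = 636 \cdot \frac{35}{8} = \frac{5565}{2}$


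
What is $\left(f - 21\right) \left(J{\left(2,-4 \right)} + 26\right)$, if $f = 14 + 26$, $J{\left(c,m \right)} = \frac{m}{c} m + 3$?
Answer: $703$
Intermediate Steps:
$J{\left(c,m \right)} = 3 + \frac{m^{2}}{c}$ ($J{\left(c,m \right)} = \frac{m^{2}}{c} + 3 = 3 + \frac{m^{2}}{c}$)
$f = 40$
$\left(f - 21\right) \left(J{\left(2,-4 \right)} + 26\right) = \left(40 - 21\right) \left(\left(3 + \frac{\left(-4\right)^{2}}{2}\right) + 26\right) = 19 \left(\left(3 + \frac{1}{2} \cdot 16\right) + 26\right) = 19 \left(\left(3 + 8\right) + 26\right) = 19 \left(11 + 26\right) = 19 \cdot 37 = 703$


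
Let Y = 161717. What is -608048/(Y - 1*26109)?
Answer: -76006/16951 ≈ -4.4839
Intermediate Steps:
-608048/(Y - 1*26109) = -608048/(161717 - 1*26109) = -608048/(161717 - 26109) = -608048/135608 = -608048*1/135608 = -76006/16951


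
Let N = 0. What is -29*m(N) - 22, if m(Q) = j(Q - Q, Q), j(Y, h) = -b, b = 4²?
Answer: 442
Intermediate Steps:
b = 16
j(Y, h) = -16 (j(Y, h) = -1*16 = -16)
m(Q) = -16
-29*m(N) - 22 = -29*(-16) - 22 = 464 - 22 = 442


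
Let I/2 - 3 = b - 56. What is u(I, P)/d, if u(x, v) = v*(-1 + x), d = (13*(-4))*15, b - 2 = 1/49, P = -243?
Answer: -81729/2548 ≈ -32.076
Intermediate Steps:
b = 99/49 (b = 2 + 1/49 = 99/49 ≈ 2.0204)
d = -780 (d = -52*15 = -780)
I = -4996/49 (I = 6 + 2*(99/49 - 56) = 6 + 2*(-2645/49) = 6 - 5290/49 = -4996/49 ≈ -101.96)
u(I, P)/d = -243*(-1 - 4996/49)/(-780) = -243*(-5045/49)*(-1/780) = (1225935/49)*(-1/780) = -81729/2548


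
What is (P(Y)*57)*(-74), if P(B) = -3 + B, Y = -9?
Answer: 50616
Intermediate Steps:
(P(Y)*57)*(-74) = ((-3 - 9)*57)*(-74) = -12*57*(-74) = -684*(-74) = 50616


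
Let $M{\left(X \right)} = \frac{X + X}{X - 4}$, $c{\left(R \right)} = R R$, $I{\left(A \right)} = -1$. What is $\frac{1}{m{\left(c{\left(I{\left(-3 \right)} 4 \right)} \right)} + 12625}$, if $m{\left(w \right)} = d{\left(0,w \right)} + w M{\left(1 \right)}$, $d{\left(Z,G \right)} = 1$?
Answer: $\frac{3}{37846} \approx 7.9269 \cdot 10^{-5}$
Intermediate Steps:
$c{\left(R \right)} = R^{2}$
$M{\left(X \right)} = \frac{2 X}{-4 + X}$
$m{\left(w \right)} = 1 - \frac{2 w}{3}$ ($m{\left(w \right)} = 1 + w 2 \cdot 1 \frac{1}{-4 + 1} = 1 + w 2 \cdot 1 \frac{1}{-3} = 1 + w 2 \cdot 1 \left(- \frac{1}{3}\right) = 1 + w \left(- \frac{2}{3}\right) = 1 - \frac{2 w}{3}$)
$\frac{1}{m{\left(c{\left(I{\left(-3 \right)} 4 \right)} \right)} + 12625} = \frac{1}{\left(1 - \frac{2 \left(\left(-1\right) 4\right)^{2}}{3}\right) + 12625} = \frac{1}{\left(1 - \frac{2 \left(-4\right)^{2}}{3}\right) + 12625} = \frac{1}{\left(1 - \frac{32}{3}\right) + 12625} = \frac{1}{- \frac{29}{3} + 12625} = \frac{1}{\frac{37846}{3}} = \frac{3}{37846}$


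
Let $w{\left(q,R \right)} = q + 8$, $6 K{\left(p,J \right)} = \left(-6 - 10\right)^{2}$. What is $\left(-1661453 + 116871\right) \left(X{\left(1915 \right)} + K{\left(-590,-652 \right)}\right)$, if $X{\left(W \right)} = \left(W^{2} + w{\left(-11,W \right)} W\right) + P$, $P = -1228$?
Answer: $- \frac{16960875770488}{3} \approx -5.6536 \cdot 10^{12}$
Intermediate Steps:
$K{\left(p,J \right)} = \frac{128}{3}$ ($K{\left(p,J \right)} = \frac{\left(-6 - 10\right)^{2}}{6} = \frac{\left(-16\right)^{2}}{6} = \frac{1}{6} \cdot 256 = \frac{128}{3}$)
$w{\left(q,R \right)} = 8 + q$
$X{\left(W \right)} = -1228 + W^{2} - 3 W$ ($X{\left(W \right)} = \left(W^{2} + \left(8 - 11\right) W\right) - 1228 = \left(W^{2} - 3 W\right) - 1228 = -1228 + W^{2} - 3 W$)
$\left(-1661453 + 116871\right) \left(X{\left(1915 \right)} + K{\left(-590,-652 \right)}\right) = \left(-1661453 + 116871\right) \left(\left(-1228 + 1915^{2} - 5745\right) + \frac{128}{3}\right) = - 1544582 \left(\left(-1228 + 3667225 - 5745\right) + \frac{128}{3}\right) = - 1544582 \left(3660252 + \frac{128}{3}\right) = \left(-1544582\right) \frac{10980884}{3} = - \frac{16960875770488}{3}$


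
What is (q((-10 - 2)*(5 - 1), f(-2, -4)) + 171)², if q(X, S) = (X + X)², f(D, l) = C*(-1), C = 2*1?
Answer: 88115769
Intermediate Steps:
C = 2
f(D, l) = -2 (f(D, l) = 2*(-1) = -2)
q(X, S) = 4*X² (q(X, S) = (2*X)² = 4*X²)
(q((-10 - 2)*(5 - 1), f(-2, -4)) + 171)² = (4*((-10 - 2)*(5 - 1))² + 171)² = (4*(-12*4)² + 171)² = (4*(-48)² + 171)² = (4*2304 + 171)² = (9216 + 171)² = 9387² = 88115769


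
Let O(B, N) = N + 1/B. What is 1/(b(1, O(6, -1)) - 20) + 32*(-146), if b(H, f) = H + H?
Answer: -84097/18 ≈ -4672.1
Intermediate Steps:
b(H, f) = 2*H
1/(b(1, O(6, -1)) - 20) + 32*(-146) = 1/(2*1 - 20) + 32*(-146) = 1/(2 - 20) - 4672 = 1/(-18) - 4672 = -1/18 - 4672 = -84097/18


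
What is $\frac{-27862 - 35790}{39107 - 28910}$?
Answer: $- \frac{63652}{10197} \approx -6.2422$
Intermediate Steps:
$\frac{-27862 - 35790}{39107 - 28910} = - \frac{63652}{10197}$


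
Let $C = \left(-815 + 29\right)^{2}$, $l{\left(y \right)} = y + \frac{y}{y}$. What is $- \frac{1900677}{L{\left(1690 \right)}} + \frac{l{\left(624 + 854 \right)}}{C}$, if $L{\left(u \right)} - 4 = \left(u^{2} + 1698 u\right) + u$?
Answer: $- \frac{64764433477}{196576303308} \approx -0.32946$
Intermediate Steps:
$L{\left(u \right)} = 4 + u^{2} + 1699 u$ ($L{\left(u \right)} = 4 + \left(\left(u^{2} + 1698 u\right) + u\right) = 4 + \left(u^{2} + 1699 u\right) = 4 + u^{2} + 1699 u$)
$l{\left(y \right)} = 1 + y$ ($l{\left(y \right)} = y + 1 = 1 + y$)
$C = 617796$ ($C = \left(-786\right)^{2} = 617796$)
$- \frac{1900677}{L{\left(1690 \right)}} + \frac{l{\left(624 + 854 \right)}}{C} = - \frac{1900677}{4 + 1690^{2} + 1699 \cdot 1690} + \frac{1 + \left(624 + 854\right)}{617796} = - \frac{1900677}{4 + 2856100 + 2871310} + \left(1 + 1478\right) \frac{1}{617796} = - \frac{1900677}{5727414} + 1479 \cdot \frac{1}{617796} = \left(-1900677\right) \frac{1}{5727414} + \frac{493}{205932} = - \frac{633559}{1909138} + \frac{493}{205932} = - \frac{64764433477}{196576303308}$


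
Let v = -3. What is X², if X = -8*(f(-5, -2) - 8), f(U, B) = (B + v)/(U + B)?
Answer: 166464/49 ≈ 3397.2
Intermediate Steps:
f(U, B) = (-3 + B)/(B + U) (f(U, B) = (B - 3)/(U + B) = (-3 + B)/(B + U))
X = 408/7 (X = -8*((-3 - 2)/(-2 - 5) - 8) = -8*(-5/(-7) - 8) = -8*(-⅐*(-5) - 8) = -8*(5/7 - 8) = -8*(-51/7) = 408/7 ≈ 58.286)
X² = (408/7)² = 166464/49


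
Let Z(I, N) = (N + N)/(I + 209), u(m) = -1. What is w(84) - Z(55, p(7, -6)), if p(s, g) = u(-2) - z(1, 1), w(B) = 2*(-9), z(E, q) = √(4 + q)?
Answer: -2375/132 + √5/132 ≈ -17.975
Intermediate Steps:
w(B) = -18
p(s, g) = -1 - √5 (p(s, g) = -1 - √(4 + 1) = -1 - √5)
Z(I, N) = 2*N/(209 + I) (Z(I, N) = (2*N)/(209 + I) = 2*N/(209 + I))
w(84) - Z(55, p(7, -6)) = -18 - 2*(-1 - √5)/(209 + 55) = -18 - 2*(-1 - √5)/264 = -18 - (-1/132 - √5/132) = -18 + (1/132 + √5/132) = -2375/132 + √5/132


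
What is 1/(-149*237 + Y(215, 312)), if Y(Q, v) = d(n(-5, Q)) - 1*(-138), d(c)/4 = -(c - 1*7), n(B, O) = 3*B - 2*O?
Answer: -1/33367 ≈ -2.9970e-5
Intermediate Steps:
n(B, O) = -2*O + 3*B
d(c) = 28 - 4*c (d(c) = 4*(-(c - 1*7)) = 4*(-(c - 7)) = 4*(-(-7 + c)) = 4*(7 - c) = 28 - 4*c)
Y(Q, v) = 226 + 8*Q (Y(Q, v) = (28 - 4*(-2*Q + 3*(-5))) - 1*(-138) = (28 - 4*(-2*Q - 15)) + 138 = (28 - 4*(-15 - 2*Q)) + 138 = (28 + (60 + 8*Q)) + 138 = (88 + 8*Q) + 138 = 226 + 8*Q)
1/(-149*237 + Y(215, 312)) = 1/(-149*237 + (226 + 8*215)) = 1/(-35313 + (226 + 1720)) = 1/(-35313 + 1946) = 1/(-33367) = -1/33367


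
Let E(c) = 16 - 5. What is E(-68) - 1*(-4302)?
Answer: 4313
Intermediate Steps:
E(c) = 11
E(-68) - 1*(-4302) = 11 - 1*(-4302) = 11 + 4302 = 4313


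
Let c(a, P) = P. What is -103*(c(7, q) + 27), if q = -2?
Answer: -2575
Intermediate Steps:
-103*(c(7, q) + 27) = -103*(-2 + 27) = -103*25 = -2575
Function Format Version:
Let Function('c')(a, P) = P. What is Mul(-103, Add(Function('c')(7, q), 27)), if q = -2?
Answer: -2575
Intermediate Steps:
Mul(-103, Add(Function('c')(7, q), 27)) = Mul(-103, Add(-2, 27)) = Mul(-103, 25) = -2575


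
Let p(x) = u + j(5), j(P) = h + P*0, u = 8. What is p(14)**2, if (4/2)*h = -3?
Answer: 169/4 ≈ 42.250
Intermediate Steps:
h = -3/2 (h = (1/2)*(-3) = -3/2 ≈ -1.5000)
j(P) = -3/2 (j(P) = -3/2 + P*0 = -3/2 + 0 = -3/2)
p(x) = 13/2 (p(x) = 8 - 3/2 = 13/2)
p(14)**2 = (13/2)**2 = 169/4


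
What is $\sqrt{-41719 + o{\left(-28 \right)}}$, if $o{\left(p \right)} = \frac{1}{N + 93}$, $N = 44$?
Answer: $\frac{i \sqrt{783023774}}{137} \approx 204.25 i$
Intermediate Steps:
$o{\left(p \right)} = \frac{1}{137}$ ($o{\left(p \right)} = \frac{1}{44 + 93} = \frac{1}{137}$)
$\sqrt{-41719 + o{\left(-28 \right)}} = \sqrt{-41719 + \frac{1}{137}} = \sqrt{- \frac{5715502}{137}} = \frac{i \sqrt{783023774}}{137}$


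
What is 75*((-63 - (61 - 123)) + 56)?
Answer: 4125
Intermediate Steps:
75*((-63 - (61 - 123)) + 56) = 75*((-63 - 1*(-62)) + 56) = 75*((-63 + 62) + 56) = 75*(-1 + 56) = 75*55 = 4125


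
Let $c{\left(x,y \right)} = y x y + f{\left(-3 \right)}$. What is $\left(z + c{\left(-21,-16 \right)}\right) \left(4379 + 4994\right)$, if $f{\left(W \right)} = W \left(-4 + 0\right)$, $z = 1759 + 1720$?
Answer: $-17668105$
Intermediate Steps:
$z = 3479$
$f{\left(W \right)} = - 4 W$ ($f{\left(W \right)} = W \left(-4\right) = - 4 W$)
$c{\left(x,y \right)} = 12 + x y^{2}$ ($c{\left(x,y \right)} = y x y - -12 = x y y + 12 = x y^{2} + 12 = 12 + x y^{2}$)
$\left(z + c{\left(-21,-16 \right)}\right) \left(4379 + 4994\right) = \left(3479 + \left(12 - 21 \left(-16\right)^{2}\right)\right) \left(4379 + 4994\right) = \left(3479 + \left(12 - 5376\right)\right) 9373 = \left(3479 - 5364\right) 9373 = \left(-1885\right) 9373 = -17668105$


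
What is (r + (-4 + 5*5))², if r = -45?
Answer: 576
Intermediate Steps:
(r + (-4 + 5*5))² = (-45 + (-4 + 5*5))² = (-45 + (-4 + 25))² = (-45 + 21)² = (-24)² = 576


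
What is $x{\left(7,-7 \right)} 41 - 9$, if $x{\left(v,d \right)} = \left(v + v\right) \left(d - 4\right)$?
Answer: $-6323$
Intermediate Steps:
$x{\left(v,d \right)} = 2 v \left(-4 + d\right)$
$x{\left(7,-7 \right)} 41 - 9 = 2 \cdot 7 \left(-4 - 7\right) 41 - 9 = 2 \cdot 7 \left(-11\right) 41 - 9 = \left(-154\right) 41 - 9 = -6314 - 9 = -6323$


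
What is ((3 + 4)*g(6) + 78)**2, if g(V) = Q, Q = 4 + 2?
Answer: 14400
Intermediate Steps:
Q = 6
g(V) = 6
((3 + 4)*g(6) + 78)**2 = ((3 + 4)*6 + 78)**2 = (7*6 + 78)**2 = (42 + 78)**2 = 120**2 = 14400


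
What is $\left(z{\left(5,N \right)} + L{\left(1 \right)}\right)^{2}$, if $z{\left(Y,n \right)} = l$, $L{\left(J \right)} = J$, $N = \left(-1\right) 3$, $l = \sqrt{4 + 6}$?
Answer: $\left(1 + \sqrt{10}\right)^{2} \approx 17.325$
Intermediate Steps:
$l = \sqrt{10} \approx 3.1623$
$N = -3$
$z{\left(Y,n \right)} = \sqrt{10}$
$\left(z{\left(5,N \right)} + L{\left(1 \right)}\right)^{2} = \left(\sqrt{10} + 1\right)^{2} = \left(1 + \sqrt{10}\right)^{2}$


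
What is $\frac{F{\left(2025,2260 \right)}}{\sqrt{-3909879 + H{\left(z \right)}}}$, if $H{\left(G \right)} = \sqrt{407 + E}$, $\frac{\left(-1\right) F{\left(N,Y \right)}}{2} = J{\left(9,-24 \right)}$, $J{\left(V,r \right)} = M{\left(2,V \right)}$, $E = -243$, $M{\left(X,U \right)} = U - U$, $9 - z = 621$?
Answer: $0$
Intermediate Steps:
$z = -612$ ($z = 9 - 621 = -612$)
$M{\left(X,U \right)} = 0$
$J{\left(V,r \right)} = 0$
$F{\left(N,Y \right)} = 0$ ($F{\left(N,Y \right)} = \left(-2\right) 0 = 0$)
$H{\left(G \right)} = 2 \sqrt{41}$ ($H{\left(G \right)} = \sqrt{407 - 243} = \sqrt{164} = 2 \sqrt{41}$)
$\frac{F{\left(2025,2260 \right)}}{\sqrt{-3909879 + H{\left(z \right)}}} = \frac{0}{\sqrt{-3909879 + 2 \sqrt{41}}} = 0$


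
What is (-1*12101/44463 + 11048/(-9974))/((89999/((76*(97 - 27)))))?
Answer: -232530587240/2850872364717 ≈ -0.081565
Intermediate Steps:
(-1*12101/44463 + 11048/(-9974))/((89999/((76*(97 - 27))))) = (-12101*1/44463 + 11048*(-1/9974))/((89999/((76*70)))) = (-12101/44463 - 5524/4987)/((89999/5320)) = -305961299/(221736981*(89999*(1/5320))) = -305961299/(221736981*12857/760) = -305961299/221736981*760/12857 = -232530587240/2850872364717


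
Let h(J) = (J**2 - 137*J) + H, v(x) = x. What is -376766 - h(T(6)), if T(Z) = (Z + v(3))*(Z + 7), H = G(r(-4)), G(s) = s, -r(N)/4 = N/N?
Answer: -374422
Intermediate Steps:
r(N) = -4 (r(N) = -4*N/N = -4*1 = -4)
H = -4
T(Z) = (3 + Z)*(7 + Z) (T(Z) = (Z + 3)*(Z + 7) = (3 + Z)*(7 + Z))
h(J) = -4 + J**2 - 137*J (h(J) = (J**2 - 137*J) - 4 = -4 + J**2 - 137*J)
-376766 - h(T(6)) = -376766 - (-4 + (21 + 6**2 + 10*6)**2 - 137*(21 + 6**2 + 10*6)) = -376766 - (-4 + (21 + 36 + 60)**2 - 137*(21 + 36 + 60)) = -376766 - (-4 + 117**2 - 137*117) = -376766 - (-4 + 13689 - 16029) = -376766 - 1*(-2344) = -376766 + 2344 = -374422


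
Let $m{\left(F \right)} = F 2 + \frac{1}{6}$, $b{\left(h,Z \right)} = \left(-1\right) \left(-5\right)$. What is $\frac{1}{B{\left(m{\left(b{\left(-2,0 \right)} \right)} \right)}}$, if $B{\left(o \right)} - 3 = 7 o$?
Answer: $\frac{6}{445} \approx 0.013483$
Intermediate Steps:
$b{\left(h,Z \right)} = 5$
$m{\left(F \right)} = \frac{1}{6} + 2 F$ ($m{\left(F \right)} = 2 F + \frac{1}{6} = \frac{1}{6} + 2 F$)
$B{\left(o \right)} = 3 + 7 o$
$\frac{1}{B{\left(m{\left(b{\left(-2,0 \right)} \right)} \right)}} = \frac{1}{3 + 7 \left(\frac{1}{6} + 2 \cdot 5\right)} = \frac{1}{3 + 7 \left(\frac{1}{6} + 10\right)} = \frac{1}{3 + 7 \cdot \frac{61}{6}} = \frac{1}{3 + \frac{427}{6}} = \frac{1}{\frac{445}{6}} = \frac{6}{445}$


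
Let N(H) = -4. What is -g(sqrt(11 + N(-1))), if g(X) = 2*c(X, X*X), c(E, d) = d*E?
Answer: -14*sqrt(7) ≈ -37.041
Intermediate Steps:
c(E, d) = E*d
g(X) = 2*X**3 (g(X) = 2*(X*(X*X)) = 2*(X*X**2) = 2*X**3)
-g(sqrt(11 + N(-1))) = -2*(sqrt(11 - 4))**3 = -2*(sqrt(7))**3 = -2*7*sqrt(7) = -14*sqrt(7)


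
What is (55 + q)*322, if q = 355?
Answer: 132020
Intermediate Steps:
(55 + q)*322 = (55 + 355)*322 = 410*322 = 132020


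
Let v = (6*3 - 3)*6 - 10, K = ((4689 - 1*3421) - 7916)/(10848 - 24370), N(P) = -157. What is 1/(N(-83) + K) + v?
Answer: 84645479/1058153 ≈ 79.994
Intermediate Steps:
K = 3324/6761 (K = ((4689 - 3421) - 7916)/(-13522) = (1268 - 7916)*(-1/13522) = -6648*(-1/13522) = 3324/6761 ≈ 0.49164)
v = 80 (v = (18 - 3)*6 - 10 = 15*6 - 10 = 90 - 10 = 80)
1/(N(-83) + K) + v = 1/(-157 + 3324/6761) + 80 = 1/(-1058153/6761) + 80 = -6761/1058153 + 80 = 84645479/1058153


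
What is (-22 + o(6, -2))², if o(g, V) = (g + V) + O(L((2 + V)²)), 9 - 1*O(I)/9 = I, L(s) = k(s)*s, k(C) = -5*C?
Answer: 3969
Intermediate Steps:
L(s) = -5*s² (L(s) = (-5*s)*s = -5*s²)
O(I) = 81 - 9*I
o(g, V) = 81 + V + g + 45*(2 + V)⁴ (o(g, V) = (g + V) + (81 - (-45)*((2 + V)²)²) = (V + g) + (81 - (-45)*(2 + V)⁴) = (V + g) + (81 + 45*(2 + V)⁴) = 81 + V + g + 45*(2 + V)⁴)
(-22 + o(6, -2))² = (-22 + (81 - 2 + 6 + 45*(2 - 2)⁴))² = (-22 + (81 - 2 + 6 + 45*0⁴))² = (-22 + (81 - 2 + 6 + 45*0))² = (-22 + (81 - 2 + 6 + 0))² = (-22 + 85)² = 63² = 3969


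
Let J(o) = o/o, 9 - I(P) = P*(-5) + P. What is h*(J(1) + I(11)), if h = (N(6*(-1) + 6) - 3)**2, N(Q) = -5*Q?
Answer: 486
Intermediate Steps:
I(P) = 9 + 4*P (I(P) = 9 - (P*(-5) + P) = 9 - (-5*P + P) = 9 - (-4)*P = 9 + 4*P)
J(o) = 1
h = 9 (h = (-5*(6*(-1) + 6) - 3)**2 = (-5*(-6 + 6) - 3)**2 = (-5*0 - 3)**2 = (0 - 3)**2 = (-3)**2 = 9)
h*(J(1) + I(11)) = 9*(1 + (9 + 4*11)) = 9*(1 + (9 + 44)) = 9*(1 + 53) = 9*54 = 486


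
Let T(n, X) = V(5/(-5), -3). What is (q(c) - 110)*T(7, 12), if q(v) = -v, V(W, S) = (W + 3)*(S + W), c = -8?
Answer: 816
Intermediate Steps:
V(W, S) = (3 + W)*(S + W)
T(n, X) = -8 (T(n, X) = (5/(-5))² + 3*(-3) + 3*(5/(-5)) - 15/(-5) = (5*(-⅕))² - 9 + 3*(5*(-⅕)) - 15*(-1)/5 = (-1)² - 9 + 3*(-1) - 3*(-1) = 1 - 9 - 3 + 3 = -8)
(q(c) - 110)*T(7, 12) = (-1*(-8) - 110)*(-8) = (8 - 110)*(-8) = -102*(-8) = 816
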